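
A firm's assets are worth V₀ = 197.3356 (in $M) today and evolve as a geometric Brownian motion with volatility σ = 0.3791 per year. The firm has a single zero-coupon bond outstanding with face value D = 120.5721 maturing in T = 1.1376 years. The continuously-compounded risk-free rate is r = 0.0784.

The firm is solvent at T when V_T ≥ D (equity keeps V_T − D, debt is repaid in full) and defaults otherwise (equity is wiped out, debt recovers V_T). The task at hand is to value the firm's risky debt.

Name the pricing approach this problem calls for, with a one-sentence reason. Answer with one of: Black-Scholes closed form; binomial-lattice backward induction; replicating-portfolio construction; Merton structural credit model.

framework: Merton structural credit model

Key observation: with the firm-asset dynamics (V₀ = 197.3356) and a single zero-coupon liability of face 120.5721 given, debt value, spread, and default probability all derive from the option view of the balance sheet.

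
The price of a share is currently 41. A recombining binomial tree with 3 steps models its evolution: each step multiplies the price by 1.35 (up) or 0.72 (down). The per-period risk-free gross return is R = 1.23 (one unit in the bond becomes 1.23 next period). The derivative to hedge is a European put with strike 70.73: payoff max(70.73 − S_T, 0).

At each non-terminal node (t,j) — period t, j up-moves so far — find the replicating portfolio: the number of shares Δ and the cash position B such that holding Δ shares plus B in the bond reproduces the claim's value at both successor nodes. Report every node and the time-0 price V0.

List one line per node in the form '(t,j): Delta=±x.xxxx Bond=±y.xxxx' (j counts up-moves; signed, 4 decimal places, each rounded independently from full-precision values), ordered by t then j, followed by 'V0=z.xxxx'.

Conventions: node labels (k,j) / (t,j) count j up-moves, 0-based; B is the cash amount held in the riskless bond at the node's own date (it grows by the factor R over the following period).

(0,0): Delta=-0.4945 Bond=25.8765
(1,0): Delta=-1.0000 Bond=46.7513
(1,1): Delta=-0.4310 Bond=28.3167
(2,0): Delta=-1.0000 Bond=57.5041
(2,1): Delta=-1.0000 Bond=57.5041
(2,2): Delta=-0.3596 Bond=29.4944
V0=5.6031

The replicating-portfolio and risk-neutral prices coincide; use p* = (1.23−0.72)/(1.35−0.72) = 0.8095 for the latter.
Terminal payoffs: V(3,0)=55.4268, V(3,1)=42.0366, V(3,2)=16.9298, V(3,3)=0.0000
  t=2,j=0: stock 21.2544 → up 28.6934 (V=42.0366), down 15.3032 (V=55.4268). Price 36.2497; hedge Δ=-1.0000, bond B=57.5041.
  t=2,j=1: stock 39.8520 → up 53.8002 (V=16.9298), down 28.6934 (V=42.0366). Price 17.6521; hedge Δ=-1.0000, bond B=57.5041.
  t=2,j=2: stock 74.7225 → up 100.8754 (V=0.0000), down 53.8002 (V=16.9298). Price 2.6217; hedge Δ=-0.3596, bond B=29.4944.
  t=1,j=0: stock 29.5200 → up 39.8520 (V=17.6521), down 21.2544 (V=36.2497). Price 17.2313; hedge Δ=-1.0000, bond B=46.7513.
  t=1,j=1: stock 55.3500 → up 74.7225 (V=2.6217), down 39.8520 (V=17.6521). Price 4.4591; hedge Δ=-0.4310, bond B=28.3167.
  t=0,j=0: stock 41.0000 → up 55.3500 (V=4.4591), down 29.5200 (V=17.2313). Price 5.6031; hedge Δ=-0.4945, bond B=25.8765.
Verification: the root portfolio costs Δ(0,0)·S0 + B(0,0) = 5.6031, matching V0.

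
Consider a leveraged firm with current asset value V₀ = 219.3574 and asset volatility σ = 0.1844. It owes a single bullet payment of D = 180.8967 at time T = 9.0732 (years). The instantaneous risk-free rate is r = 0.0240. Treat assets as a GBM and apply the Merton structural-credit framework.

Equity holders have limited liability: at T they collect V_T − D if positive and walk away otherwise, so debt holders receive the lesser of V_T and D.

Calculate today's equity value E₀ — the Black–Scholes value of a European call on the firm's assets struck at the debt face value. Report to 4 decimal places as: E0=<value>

E0=86.8307

With assets at 219.3574 and a single debt payment of 180.8967 at 9.0732 years:
d₁ = [ln(V₀/D) + (r + σ²/2)T] / (σ√T)
   = [ln(219.3574/180.8967) + (0.0240 + 0.5·0.1844²)·9.0732] / (0.1844·√9.0732)
   = [0.192776 + 0.372016] / 0.555445 = 1.016829
d₂ = d₁ − σ√T = 1.016829 − 0.555445 = 0.461384
N(d₁) = 0.845383,  N(d₂) = 0.677738,  e^(−rT) = 0.804321
E₀ = V₀·N(d₁) − D·e^(−rT)·N(d₂)
   = 219.3574·0.845383 − 180.8967·0.804321·0.677738 = 86.830659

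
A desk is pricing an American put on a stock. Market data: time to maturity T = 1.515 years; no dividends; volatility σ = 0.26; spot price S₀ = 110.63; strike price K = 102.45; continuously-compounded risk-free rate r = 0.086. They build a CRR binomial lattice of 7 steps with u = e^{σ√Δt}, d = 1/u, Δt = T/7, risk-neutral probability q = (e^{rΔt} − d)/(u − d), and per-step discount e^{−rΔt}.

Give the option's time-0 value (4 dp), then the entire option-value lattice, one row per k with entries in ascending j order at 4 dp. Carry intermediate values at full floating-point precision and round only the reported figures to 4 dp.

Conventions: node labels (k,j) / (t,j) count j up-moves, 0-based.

Δt=0.21643  u=1.12858  d=0.88607  q=0.54727  discount=0.98156
step 7 (expiry): payoffs max(K−S,0) = 55.0087 42.0248 25.4873 4.4238 0.0000 0.0000 0.0000 0.0000
k=6: (k=6,j=0): S=53.5411, K−S=48.9089, hold=47.0196 ⇒ V=48.9089 exercise | (k=6,j=1): S=68.1945, K−S=34.2555, hold=32.3663 ⇒ V=34.2555 exercise | (k=6,j=2): S=86.8583, K−S=15.5917, hold=13.7025 ⇒ V=15.5917 exercise | (k=6,j=3): S=110.6300, K−S=0.0000, hold=1.9659 ⇒ V=1.9659 continue | (k=6,j=4): S=140.9077, K−S=0.0000, hold=0.0000 ⇒ V=0.0000 continue | (k=6,j=5): S=179.4719, K−S=0.0000, hold=0.0000 ⇒ V=0.0000 continue | (k=6,j=6): S=228.5906, K−S=0.0000, hold=0.0000 ⇒ V=0.0000 continue
k=5: (k=5,j=0): S=60.4252, K−S=42.0248, hold=40.1355 ⇒ V=42.0248 exercise | (k=5,j=1): S=76.9627, K−S=25.4873, hold=23.5981 ⇒ V=25.4873 exercise | (k=5,j=2): S=98.0262, K−S=4.4238, hold=7.9847 ⇒ V=7.9847 continue | (k=5,j=3): S=124.8544, K−S=0.0000, hold=0.8736 ⇒ V=0.8736 continue | (k=5,j=4): S=159.0251, K−S=0.0000, hold=0.0000 ⇒ V=0.0000 continue | (k=5,j=5): S=202.5478, K−S=0.0000, hold=0.0000 ⇒ V=0.0000 continue
k=4: (k=4,j=0): S=68.1945, K−S=34.2555, hold=32.3663 ⇒ V=34.2555 exercise | (k=4,j=1): S=86.8583, K−S=15.5917, hold=15.6153 ⇒ V=15.6153 continue | (k=4,j=2): S=110.6300, K−S=0.0000, hold=4.0175 ⇒ V=4.0175 continue | (k=4,j=3): S=140.9077, K−S=0.0000, hold=0.3882 ⇒ V=0.3882 continue | (k=4,j=4): S=179.4719, K−S=0.0000, hold=0.0000 ⇒ V=0.0000 continue
k=3: (k=3,j=0): S=76.9627, K−S=25.4873, hold=23.6107 ⇒ V=25.4873 exercise | (k=3,j=1): S=98.0262, K−S=4.4238, hold=9.0973 ⇒ V=9.0973 continue | (k=3,j=2): S=124.8544, K−S=0.0000, hold=1.9939 ⇒ V=1.9939 continue | (k=3,j=3): S=159.0251, K−S=0.0000, hold=0.1725 ⇒ V=0.1725 continue
k=2: (k=2,j=0): S=86.8583, K−S=15.5917, hold=16.2130 ⇒ V=16.2130 continue | (k=2,j=1): S=110.6300, K−S=0.0000, hold=5.1137 ⇒ V=5.1137 continue | (k=2,j=2): S=140.9077, K−S=0.0000, hold=0.9787 ⇒ V=0.9787 continue
k=1: (k=1,j=0): S=98.0262, K−S=4.4238, hold=9.9517 ⇒ V=9.9517 continue | (k=1,j=1): S=124.8544, K−S=0.0000, hold=2.7982 ⇒ V=2.7982 continue
k=0: (k=0,j=0): S=110.6300, K−S=0.0000, hold=5.9255 ⇒ V=5.9255 continue

price = 5.9255
tree:
5.9255
9.9517 2.7982
16.2130 5.1137 0.9787
25.4873 9.0973 1.9939 0.1725
34.2555 15.6153 4.0175 0.3882 0.0000
42.0248 25.4873 7.9847 0.8736 0.0000 0.0000
48.9089 34.2555 15.5917 1.9659 0.0000 0.0000 0.0000
55.0087 42.0248 25.4873 4.4238 0.0000 0.0000 0.0000 0.0000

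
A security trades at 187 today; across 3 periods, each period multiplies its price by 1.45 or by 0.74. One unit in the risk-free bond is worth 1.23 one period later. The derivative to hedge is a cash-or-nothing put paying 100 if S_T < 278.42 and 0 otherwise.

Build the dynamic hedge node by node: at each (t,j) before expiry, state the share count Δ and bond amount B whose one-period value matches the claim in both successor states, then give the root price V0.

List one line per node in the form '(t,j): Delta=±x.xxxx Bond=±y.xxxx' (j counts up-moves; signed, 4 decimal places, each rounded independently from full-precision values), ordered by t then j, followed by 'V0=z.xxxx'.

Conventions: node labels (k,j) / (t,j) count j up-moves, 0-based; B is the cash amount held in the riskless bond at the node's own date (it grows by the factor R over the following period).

(0,0): Delta=-0.2129 Bond=52.0978
(1,0): Delta=-0.5711 Bond=113.6428
(1,1): Delta=-0.1309 Bond=41.8277
(2,0): Delta=0.0000 Bond=81.3008
(2,1): Delta=-0.7019 Bond=166.0369
(2,2): Delta=0.0000 Bond=0.0000
V0=12.2812

Arbitrage-free pricing uses the up-move probability p* = (R−d)/(u−d) = 0.6901, discounting each step at R = 1.23.
Payoffs at expiry: V(3,0)=100.0000, V(3,1)=100.0000, V(3,2)=0.0000, V(3,3)=0.0000
Node (2,0) S=102.4012: V=(p*·100.0000+(1−p*)·100.0000)/1.23=81.3008; Δ=(100.0000−100.0000)/(148.4817−75.7769)=0.0000; B=V−Δ·S=81.3008
Node (2,1) S=200.6510: V=(p*·0.0000+(1−p*)·100.0000)/1.23=25.1918; Δ=(0.0000−100.0000)/(290.9439−148.4817)=-0.7019; B=V−Δ·S=166.0369
Node (2,2) S=393.1675: V=(p*·0.0000+(1−p*)·0.0000)/1.23=0.0000; Δ=(0.0000−0.0000)/(570.0929−290.9440)=0.0000; B=V−Δ·S=0.0000
Node (1,0) S=138.3800: V=(p*·25.1918+(1−p*)·81.3008)/1.23=34.6160; Δ=(25.1918−81.3008)/(200.6510−102.4012)=-0.5711; B=V−Δ·S=113.6428
Node (1,1) S=271.1500: V=(p*·0.0000+(1−p*)·25.1918)/1.23=6.3463; Δ=(0.0000−25.1918)/(393.1675−200.6510)=-0.1309; B=V−Δ·S=41.8277
Node (0,0) S=187.0000: V=(p*·6.3463+(1−p*)·34.6160)/1.23=12.2812; Δ=(6.3463−34.6160)/(271.1500−138.3800)=-0.2129; B=V−Δ·S=52.0978
Sanity check at the root: Δ(0,0)·S0 + B(0,0) reproduces V0 = 12.2812.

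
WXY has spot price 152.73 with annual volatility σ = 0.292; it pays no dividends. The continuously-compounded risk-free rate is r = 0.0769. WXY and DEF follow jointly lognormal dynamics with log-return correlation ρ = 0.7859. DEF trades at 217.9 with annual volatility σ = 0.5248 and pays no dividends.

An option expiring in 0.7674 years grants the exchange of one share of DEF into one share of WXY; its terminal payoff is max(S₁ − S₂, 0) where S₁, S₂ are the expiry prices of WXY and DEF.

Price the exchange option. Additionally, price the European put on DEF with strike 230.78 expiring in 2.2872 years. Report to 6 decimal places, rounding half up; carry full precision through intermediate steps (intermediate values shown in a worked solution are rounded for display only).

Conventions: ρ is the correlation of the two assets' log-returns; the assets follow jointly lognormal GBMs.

exchange price = 3.261058
price(DEF put K=230.78) = 51.968073

σ_eff = √(σ₁² + σ₂² − 2ρσ₁σ₂) = √(0.292² + 0.5248² − 2·0.7859·0.292·0.5248) = 0.346141
d₁ = (ln(S₁/S₂) + (q₂ − q₁ + σ_eff²/2)T) / (σ_eff√T) = (ln(152.73/217.9) + (0.0 − 0.0 + 0.059907)·0.7674) / 0.303225 = -1.020339
d₂ = d₁ − σ_eff√T = -1.020339 − 0.303225 = -1.323564
N(d₁) = 0.153784,  N(d₂) = 0.092824
V = S₁·e^{−q₁T}·N(d₁) − S₂·e^{−q₂T}·N(d₂) = 23.487400 − 20.226342 = 3.261058
[vanilla: DEF put K=230.78]
σ√T = 0.5248·√2.2872 = 0.793681
d₁ = (ln(S/K) + (r+σ²/2)T) / (σ√T) = (ln(217.9/230.78) + (0.0769+0.5248²/2)·2.2872) / 0.793681 = (-0.057429 + 0.490850) / 0.793681 = 0.546091
d₂ = d₁ − σ√T = 0.546091 − 0.793681 = -0.247590
e^{−rT} = 0.838714
N(−d₁) = 0.292502,  N(−d₂) = 0.597774
price = K·e^{−rT}·N(−d₂) − S·N(−d₁) = 115.704218 − 63.736145 = 51.968073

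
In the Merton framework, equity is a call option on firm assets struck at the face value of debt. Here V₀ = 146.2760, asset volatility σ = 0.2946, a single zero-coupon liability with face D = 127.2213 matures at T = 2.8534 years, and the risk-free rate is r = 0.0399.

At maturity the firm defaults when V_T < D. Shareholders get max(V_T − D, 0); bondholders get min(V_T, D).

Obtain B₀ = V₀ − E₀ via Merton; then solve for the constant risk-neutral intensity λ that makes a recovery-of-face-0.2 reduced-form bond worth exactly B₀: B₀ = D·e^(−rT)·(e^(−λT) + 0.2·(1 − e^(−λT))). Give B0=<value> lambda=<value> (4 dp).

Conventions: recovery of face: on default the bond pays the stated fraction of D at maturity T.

Apply the equity-as-call identities (strike 127.2213, horizon 2.8534 years):
d₁ = [ln(V₀/D) + (r + σ²/2)T] / (σ√T)
   = [ln(146.2760/127.2213) + (0.0399 + 0.5·0.2946²)·2.8534] / (0.2946·√2.8534)
   = [0.139567 + 0.237673] / 0.497639 = 0.758060
d₂ = d₁ − σ√T = 0.758060 − 0.497639 = 0.260421
N(d₁) = 0.775792,  N(d₂) = 0.602731,  e^(−rT) = 0.892391
E₀ = V₀·N(d₁) − D·e^(−rT)·N(d₂)
   = 146.2760·0.775792 − 127.2213·0.892391·0.602731 = 45.051105
B₀ = V₀ − E₀ = 146.2760 − 45.051105 = 101.224895
e^(−λT) = (B₀·e^(rT)/D − 0.2)/(1 − 0.2) = (101.2249·1.120585/127.2213 − 0.2)/0.8 = 0.86450560
λ = −ln(0.86450560)/2.8534 = 0.051026

B0=101.2249 lambda=0.0510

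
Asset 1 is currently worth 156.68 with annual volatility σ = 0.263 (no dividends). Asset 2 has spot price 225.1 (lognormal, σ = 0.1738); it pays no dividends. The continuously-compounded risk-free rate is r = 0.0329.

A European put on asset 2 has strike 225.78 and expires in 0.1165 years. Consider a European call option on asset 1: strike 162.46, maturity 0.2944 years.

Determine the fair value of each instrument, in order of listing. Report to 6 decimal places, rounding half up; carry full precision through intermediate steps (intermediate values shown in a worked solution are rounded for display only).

[asset 2 put K=225.78]
σ√T = 0.1738·√0.1165 = 0.059322
d₁ = (ln(S/K) + (r+σ²/2)T) / (σ√T) = (ln(225.1/225.78) + (0.0329+0.1738²/2)·0.1165) / 0.059322 = (-0.003016 + 0.005592) / 0.059322 = 0.043425
d₂ = d₁ − σ√T = 0.043425 − 0.059322 = -0.015896
e^{−rT} = 0.996174
N(−d₁) = 0.482681,  N(−d₂) = 0.506341
price = K·e^{−rT}·N(−d₂) − S·N(−d₁) = 113.884442 − 108.651563 = 5.232879
[asset 1 call K=162.46]
σ√T = 0.263·√0.2944 = 0.142700
d₁ = (ln(S/K) + (r+σ²/2)T) / (σ√T) = (ln(156.68/162.46) + (0.0329+0.263²/2)·0.2944) / 0.142700 = (-0.036226 + 0.019867) / 0.142700 = -0.114638
d₂ = d₁ − σ√T = -0.114638 − 0.142700 = -0.257338
e^{−rT} = 0.990361
N(d₁) = 0.454366,  N(d₂) = 0.398459
price = S·N(d₁) − K·e^{−rT}·N(d₂) = 71.190068 − 64.109654 = 7.080413

price(asset 2 put K=225.78) = 5.232879
price(asset 1 call K=162.46) = 7.080413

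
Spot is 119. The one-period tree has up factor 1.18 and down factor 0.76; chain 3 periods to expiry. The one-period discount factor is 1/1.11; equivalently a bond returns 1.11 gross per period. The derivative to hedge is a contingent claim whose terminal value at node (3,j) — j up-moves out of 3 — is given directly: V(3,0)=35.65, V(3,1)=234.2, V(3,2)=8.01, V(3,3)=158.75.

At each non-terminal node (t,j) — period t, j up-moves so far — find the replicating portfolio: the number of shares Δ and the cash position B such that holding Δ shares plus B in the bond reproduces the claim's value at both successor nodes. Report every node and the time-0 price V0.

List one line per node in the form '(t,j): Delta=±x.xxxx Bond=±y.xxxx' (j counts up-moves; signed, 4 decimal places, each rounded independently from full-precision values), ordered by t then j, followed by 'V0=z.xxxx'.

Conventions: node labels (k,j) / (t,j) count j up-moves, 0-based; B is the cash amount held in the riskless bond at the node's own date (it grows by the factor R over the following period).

(0,0): Delta=0.7692 Bond=-10.3100
(1,0): Delta=-3.6857 Bond=391.4523
(1,1): Delta=1.3430 Bond=-92.0234
(2,0): Delta=6.8778 Bond=-291.5594
(2,1): Delta=-5.0464 Bond=579.7263
(2,2): Delta=2.1660 Bond=-238.5204
V0=81.2203

Under the risk-neutral measure, an up-move has probability p* = (R−d)/(u−d) = 0.8333 and values discount at R = 1.11.
Payoffs at expiry: V(3,0)=35.6500, V(3,1)=234.2000, V(3,2)=8.0100, V(3,3)=158.7500
Node (2,0) S=68.7344: V=(p*·234.2000+(1−p*)·35.6500)/1.11=181.1787; Δ=(234.2000−35.6500)/(81.1066−52.2381)=6.8778; B=V−Δ·S=-291.5594
Node (2,1) S=106.7192: V=(p*·8.0100+(1−p*)·234.2000)/1.11=41.1787; Δ=(8.0100−234.2000)/(125.9287−81.1066)=-5.0464; B=V−Δ·S=579.7263
Node (2,2) S=165.6956: V=(p*·158.7500+(1−p*)·8.0100)/1.11=120.3844; Δ=(158.7500−8.0100)/(195.5208−125.9287)=2.1660; B=V−Δ·S=-238.5204
Node (1,0) S=90.4400: V=(p*·41.1787+(1−p*)·181.1787)/1.11=58.1189; Δ=(41.1787−181.1787)/(106.7192−68.7344)=-3.6857; B=V−Δ·S=391.4523
Node (1,1) S=140.4200: V=(p*·120.3844+(1−p*)·41.1787)/1.11=96.5617; Δ=(120.3844−41.1787)/(165.6956−106.7192)=1.3430; B=V−Δ·S=-92.0234
Node (0,0) S=119.0000: V=(p*·96.5617+(1−p*)·58.1189)/1.11=81.2203; Δ=(96.5617−58.1189)/(140.4200−90.4400)=0.7692; B=V−Δ·S=-10.3100
Check: Δ(0,0)·S0 + B(0,0) = 81.2203 = V0.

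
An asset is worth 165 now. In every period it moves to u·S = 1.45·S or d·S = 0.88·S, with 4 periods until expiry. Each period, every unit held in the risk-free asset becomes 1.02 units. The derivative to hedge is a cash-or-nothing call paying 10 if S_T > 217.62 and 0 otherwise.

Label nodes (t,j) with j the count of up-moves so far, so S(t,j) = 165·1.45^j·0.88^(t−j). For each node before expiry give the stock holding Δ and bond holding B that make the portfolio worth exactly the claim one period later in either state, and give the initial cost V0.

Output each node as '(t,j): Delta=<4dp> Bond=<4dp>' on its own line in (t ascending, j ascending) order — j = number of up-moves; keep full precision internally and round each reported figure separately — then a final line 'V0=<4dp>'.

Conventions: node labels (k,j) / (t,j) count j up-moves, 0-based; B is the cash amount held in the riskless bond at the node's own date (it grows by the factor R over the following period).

Arbitrage-free pricing uses the up-move probability p* = (R−d)/(u−d) = 0.2456, discounting each step at R = 1.02.
Terminal payoffs: V(4,0)=0.0000, V(4,1)=0.0000, V(4,2)=10.0000, V(4,3)=10.0000, V(4,4)=10.0000
(3,0): S=112.4429. Δ = (V_up−V_dn)/(S_up−S_dn) = (0.0000−0.0000)/(163.0422−98.9497) = 0.0000. V = [p*·0.0000 + (1−p*)·0.0000]/1.02 = 0.0000. B = V − Δ·S = 0.0000.
(3,1): S=185.2752. Δ = (V_up−V_dn)/(S_up−S_dn) = (10.0000−0.0000)/(268.6490−163.0422) = 0.0947. V = [p*·10.0000 + (1−p*)·0.0000]/1.02 = 2.4080. B = V − Δ·S = -15.1359.
(3,2): S=305.2830. Δ = (V_up−V_dn)/(S_up−S_dn) = (10.0000−10.0000)/(442.6603−268.6490) = 0.0000. V = [p*·10.0000 + (1−p*)·10.0000]/1.02 = 9.8039. B = V − Δ·S = 9.8039.
(3,3): S=503.0231. Δ = (V_up−V_dn)/(S_up−S_dn) = (10.0000−10.0000)/(729.3835−442.6603) = 0.0000. V = [p*·10.0000 + (1−p*)·10.0000]/1.02 = 9.8039. B = V − Δ·S = 9.8039.
(2,0): S=127.7760. Δ = (V_up−V_dn)/(S_up−S_dn) = (2.4080−0.0000)/(185.2752−112.4429) = 0.0331. V = [p*·2.4080 + (1−p*)·0.0000]/1.02 = 0.5798. B = V − Δ·S = -3.6447.
(2,1): S=210.5400. Δ = (V_up−V_dn)/(S_up−S_dn) = (9.8039−2.4080)/(305.2830−185.2752) = 0.0616. V = [p*·9.8039 + (1−p*)·2.4080]/1.02 = 4.1417. B = V − Δ·S = -8.8336.
(2,2): S=346.9125. Δ = (V_up−V_dn)/(S_up−S_dn) = (9.8039−9.8039)/(503.0231−305.2830) = 0.0000. V = [p*·9.8039 + (1−p*)·9.8039]/1.02 = 9.6117. B = V − Δ·S = 9.6117.
(1,0): S=145.2000. Δ = (V_up−V_dn)/(S_up−S_dn) = (4.1417−0.5798)/(210.5400−127.7760) = 0.0430. V = [p*·4.1417 + (1−p*)·0.5798]/1.02 = 1.4262. B = V − Δ·S = -4.8227.
(1,1): S=239.2500. Δ = (V_up−V_dn)/(S_up−S_dn) = (9.6117−4.1417)/(346.9125−210.5400) = 0.0401. V = [p*·9.6117 + (1−p*)·4.1417]/1.02 = 5.3776. B = V − Δ·S = -4.2188.
(0,0): S=165.0000. Δ = (V_up−V_dn)/(S_up−S_dn) = (5.3776−1.4262)/(239.2500−145.2000) = 0.0420. V = [p*·5.3776 + (1−p*)·1.4262]/1.02 = 2.3497. B = V − Δ·S = -4.5827.
Verification: the root portfolio costs Δ(0,0)·S0 + B(0,0) = 2.3497, matching V0.

(0,0): Delta=0.0420 Bond=-4.5827
(1,0): Delta=0.0430 Bond=-4.8227
(1,1): Delta=0.0401 Bond=-4.2188
(2,0): Delta=0.0331 Bond=-3.6447
(2,1): Delta=0.0616 Bond=-8.8336
(2,2): Delta=0.0000 Bond=9.6117
(3,0): Delta=0.0000 Bond=0.0000
(3,1): Delta=0.0947 Bond=-15.1359
(3,2): Delta=0.0000 Bond=9.8039
(3,3): Delta=0.0000 Bond=9.8039
V0=2.3497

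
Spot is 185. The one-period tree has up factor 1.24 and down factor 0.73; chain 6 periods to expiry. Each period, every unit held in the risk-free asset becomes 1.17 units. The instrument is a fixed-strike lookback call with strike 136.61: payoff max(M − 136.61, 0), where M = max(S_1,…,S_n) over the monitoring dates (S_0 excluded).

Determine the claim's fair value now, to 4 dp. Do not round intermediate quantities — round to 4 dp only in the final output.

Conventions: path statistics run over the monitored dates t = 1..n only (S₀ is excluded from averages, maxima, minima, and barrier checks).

Risk-neutral up-probability p* = (R−d)/(u−d) = (1.17−0.73)/(1.24−0.73) = 0.8627; the claim prices as the p*-weighted sum of path payoffs discounted by R^6.
Enumerate all 2^6 = 64 price paths (U = up ×1.24, D = down ×0.73); each path with k up-moves has probability p*^k·(1−p*)^(6−k).
DDDDDD: M=135.0500, payoff=0.0000, prob=0.000007
UDDDDD: M=229.4000, payoff=92.7900, prob=0.000042
DUDDDD: M=167.4620, payoff=30.8520, prob=0.000042
UUDDDD: M=284.4560, payoff=147.8460, prob=0.000264
DDUDDD: M=135.0500, payoff=0.0000, prob=0.000042
UDUDDD: M=229.4000, payoff=92.7900, prob=0.000264
DUUDDD: M=207.6529, payoff=71.0429, prob=0.000264
UUUDDD: M=352.7254, payoff=216.1154, prob=0.001660
DDDUDD: M=135.0500, payoff=0.0000, prob=0.000042
UDDUDD: M=229.4000, payoff=92.7900, prob=0.000264
DUDUDD: M=167.4620, payoff=30.8520, prob=0.000264
UUDUDD: M=284.4560, payoff=147.8460, prob=0.001660
DDUUDD: M=151.5866, payoff=14.9766, prob=0.000264
UDUUDD: M=257.4896, payoff=120.8796, prob=0.001660
DUUUDD: M=257.4896, payoff=120.8796, prob=0.001660
UUUUDD: M=437.3795, payoff=300.7695, prob=0.010437
DDDDUD: M=135.0500, payoff=0.0000, prob=0.000042
UDDDUD: M=229.4000, payoff=92.7900, prob=0.000264
DUDDUD: M=167.4620, payoff=30.8520, prob=0.000264
UUDDUD: M=284.4560, payoff=147.8460, prob=0.001660
DDUDUD: M=135.0500, payoff=0.0000, prob=0.000264
UDUDUD: M=229.4000, payoff=92.7900, prob=0.001660
DUUDUD: M=207.6529, payoff=71.0429, prob=0.001660
UUUDUD: M=352.7254, payoff=216.1154, prob=0.010437
DDDUUD: M=135.0500, payoff=0.0000, prob=0.000264
UDDUUD: M=229.4000, payoff=92.7900, prob=0.001660
DUDUUD: M=187.9674, payoff=51.3574, prob=0.001660
UUDUUD: M=319.2871, payoff=182.6771, prob=0.010437
DDUUUD: M=187.9674, payoff=51.3574, prob=0.001660
UDUUUD: M=319.2871, payoff=182.6771, prob=0.010437
DUUUUD: M=319.2871, payoff=182.6771, prob=0.010437
UUUUUD: M=542.3506, payoff=405.7406, prob=0.065606
DDDDDU: M=135.0500, payoff=0.0000, prob=0.000042
UDDDDU: M=229.4000, payoff=92.7900, prob=0.000264
DUDDDU: M=167.4620, payoff=30.8520, prob=0.000264
UUDDDU: M=284.4560, payoff=147.8460, prob=0.001660
DDUDDU: M=135.0500, payoff=0.0000, prob=0.000264
UDUDDU: M=229.4000, payoff=92.7900, prob=0.001660
DUUDDU: M=207.6529, payoff=71.0429, prob=0.001660
UUUDDU: M=352.7254, payoff=216.1154, prob=0.010437
DDDUDU: M=135.0500, payoff=0.0000, prob=0.000264
UDDUDU: M=229.4000, payoff=92.7900, prob=0.001660
DUDUDU: M=167.4620, payoff=30.8520, prob=0.001660
UUDUDU: M=284.4560, payoff=147.8460, prob=0.010437
DDUUDU: M=151.5866, payoff=14.9766, prob=0.001660
UDUUDU: M=257.4896, payoff=120.8796, prob=0.010437
DUUUDU: M=257.4896, payoff=120.8796, prob=0.010437
UUUUDU: M=437.3795, payoff=300.7695, prob=0.065606
DDDDUU: M=135.0500, payoff=0.0000, prob=0.000264
UDDDUU: M=229.4000, payoff=92.7900, prob=0.001660
DUDDUU: M=167.4620, payoff=30.8520, prob=0.001660
UUDDUU: M=284.4560, payoff=147.8460, prob=0.010437
DDUDUU: M=137.2162, payoff=0.6062, prob=0.001660
UDUDUU: M=233.0796, payoff=96.4696, prob=0.010437
DUUDUU: M=233.0796, payoff=96.4696, prob=0.010437
UUUDUU: M=395.9160, payoff=259.3060, prob=0.065606
DDDUUU: M=137.2162, payoff=0.6062, prob=0.001660
UDDUUU: M=233.0796, payoff=96.4696, prob=0.010437
DUDUUU: M=233.0796, payoff=96.4696, prob=0.010437
UUDUUU: M=395.9160, payoff=259.3060, prob=0.065606
DDUUUU: M=233.0796, payoff=96.4696, prob=0.010437
UDUUUU: M=395.9160, payoff=259.3060, prob=0.065606
DUUUUU: M=395.9160, payoff=259.3060, prob=0.065606
UUUUUU: M=672.5148, payoff=535.9048, prob=0.412378
Price = Σ prob·payoff / R^6 = 362.400437 / 2.565164 = 141.2777

price = 141.2777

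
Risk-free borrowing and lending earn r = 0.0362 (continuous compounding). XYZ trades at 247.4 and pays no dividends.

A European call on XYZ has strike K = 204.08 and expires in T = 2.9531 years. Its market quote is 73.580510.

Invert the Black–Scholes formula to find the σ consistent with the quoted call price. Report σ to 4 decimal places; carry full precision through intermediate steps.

At σ = 0.2186 the Black–Scholes value reproduces the quote:
σ√T = 0.2186·√2.9531 = 0.375655
d₁ = (ln(S/K) + (r+σ²/2)T) / (σ√T) = (ln(247.4/204.08) + (0.0362+0.2186²/2)·2.9531) / 0.375655 = (0.192494 + 0.177461) / 0.375655 = 0.984826
d₂ = d₁ − σ√T = 0.984826 − 0.375655 = 0.609171
e^{−rT} = 0.898614
N(d₁) = 0.837645,  N(d₂) = 0.728795
V = S·N(d₁) − K·e^{−rT}·N(d₂) = 207.233446 − 133.652935 = 73.580510 (the observed quote) — the price is monotone increasing in volatility, hence this σ is the only solution

sigma = 0.2186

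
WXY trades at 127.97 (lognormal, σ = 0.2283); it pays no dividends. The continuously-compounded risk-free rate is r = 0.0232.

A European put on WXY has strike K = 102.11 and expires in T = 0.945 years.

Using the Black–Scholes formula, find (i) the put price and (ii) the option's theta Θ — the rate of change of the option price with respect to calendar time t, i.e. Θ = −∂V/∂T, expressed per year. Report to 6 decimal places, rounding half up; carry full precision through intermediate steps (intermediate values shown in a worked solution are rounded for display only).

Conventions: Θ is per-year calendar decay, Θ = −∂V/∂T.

σ√T = 0.2283·√0.945 = 0.221933
d₁ = (ln(S/K) + (r+σ²/2)T) / (σ√T) = (ln(127.97/102.11) + (0.0232+0.2283²/2)·0.945) / 0.221933 = (0.225745 + 0.046551) / 0.221933 = 1.226930
d₂ = d₁ − σ√T = 1.226930 − 0.221933 = 1.004998
e^{−rT} = 0.978315
N(−d₁) = 0.109924,  N(−d₂) = 0.157449
Put price V = K·e^{−rT}·N(−d₂) − S·N(−d₁) = 15.728481 − 14.067021 = 1.661460
φ(d₁) = (1/√(2π))·e^{−d₁²/2} = 0.187943
Θ = −S·φ(d₁)·σ/(2√T) + r·K·e^{−rT}·N(−d₂) = −2.824189 + 0.364901 = -2.459289

price = 1.661460
Θ = -2.459289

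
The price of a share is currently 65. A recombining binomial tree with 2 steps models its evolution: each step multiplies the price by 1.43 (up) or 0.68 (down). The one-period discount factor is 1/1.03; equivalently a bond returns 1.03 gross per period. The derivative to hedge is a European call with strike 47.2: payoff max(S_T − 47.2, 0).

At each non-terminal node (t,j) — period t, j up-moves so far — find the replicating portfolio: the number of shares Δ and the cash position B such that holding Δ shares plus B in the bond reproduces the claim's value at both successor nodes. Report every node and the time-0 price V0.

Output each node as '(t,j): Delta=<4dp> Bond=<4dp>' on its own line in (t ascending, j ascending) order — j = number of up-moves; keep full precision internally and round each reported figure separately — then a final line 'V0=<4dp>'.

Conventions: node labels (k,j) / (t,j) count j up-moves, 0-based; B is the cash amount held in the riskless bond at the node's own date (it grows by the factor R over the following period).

No-arbitrage ⇒ martingale measure with p* = (R−d)/(u−d) = 0.4667.
At maturity the claim pays: V(2,0)=0.0000, V(2,1)=16.0060, V(2,2)=85.7185
(1,0): S=44.2000. Δ = (V_up−V_dn)/(S_up−S_dn) = (16.0060−0.0000)/(63.2060−30.0560) = 0.4828. V = [p*·16.0060 + (1−p*)·0.0000]/1.03 = 7.2519. B = V − Δ·S = -14.0894.
(1,1): S=92.9500. Δ = (V_up−V_dn)/(S_up−S_dn) = (85.7185−16.0060)/(132.9185−63.2060) = 1.0000. V = [p*·85.7185 + (1−p*)·16.0060]/1.03 = 47.1248. B = V − Δ·S = -45.8252.
(0,0): S=65.0000. Δ = (V_up−V_dn)/(S_up−S_dn) = (47.1248−7.2519)/(92.9500−44.2000) = 0.8179. V = [p*·47.1248 + (1−p*)·7.2519]/1.03 = 25.1061. B = V − Δ·S = -28.0577.
Verification: the root portfolio costs Δ(0,0)·S0 + B(0,0) = 25.1061, matching V0.

(0,0): Delta=0.8179 Bond=-28.0577
(1,0): Delta=0.4828 Bond=-14.0894
(1,1): Delta=1.0000 Bond=-45.8252
V0=25.1061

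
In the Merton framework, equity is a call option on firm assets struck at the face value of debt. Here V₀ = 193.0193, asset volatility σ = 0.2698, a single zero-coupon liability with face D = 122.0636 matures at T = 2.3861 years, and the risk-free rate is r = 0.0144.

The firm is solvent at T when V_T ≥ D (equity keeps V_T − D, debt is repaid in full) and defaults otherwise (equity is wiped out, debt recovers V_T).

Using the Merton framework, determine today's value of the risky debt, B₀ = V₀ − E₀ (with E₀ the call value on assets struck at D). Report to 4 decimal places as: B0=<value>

With assets at 193.0193 and a single debt payment of 122.0636 at 2.3861 years:
d₁ = [ln(V₀/D) + (r + σ²/2)T] / (σ√T)
   = [ln(193.0193/122.0636) + (0.0144 + 0.5·0.2698²)·2.3861] / (0.2698·√2.3861)
   = [0.458248 + 0.121204] / 0.416760 = 1.390373
d₂ = d₁ − σ√T = 1.390373 − 0.416760 = 0.973613
N(d₁) = 0.917792,  N(d₂) = 0.834876,  e^(−rT) = 0.966224
E₀ = V₀·N(d₁) − D·e^(−rT)·N(d₂)
   = 193.0193·0.917792 − 122.0636·0.966224·0.834876 = 78.685752
B₀ = V₀ − E₀ = 193.0193 − 78.685752 = 114.333548

B0=114.3335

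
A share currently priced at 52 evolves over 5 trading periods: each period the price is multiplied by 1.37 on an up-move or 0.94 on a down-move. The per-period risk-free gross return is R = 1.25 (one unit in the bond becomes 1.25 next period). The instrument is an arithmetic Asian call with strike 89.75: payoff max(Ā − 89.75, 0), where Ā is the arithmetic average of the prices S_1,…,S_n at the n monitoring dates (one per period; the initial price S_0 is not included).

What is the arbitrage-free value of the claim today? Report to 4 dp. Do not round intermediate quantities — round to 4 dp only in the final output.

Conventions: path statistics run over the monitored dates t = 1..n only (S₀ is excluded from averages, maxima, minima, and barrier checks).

price = 7.0478

No-arbitrage gives p* = (R−d)/(u−d) = 0.7209: enumerate every path, weight its payoff by its p*-probability, and discount by R^5.
Enumerate all 2^5 = 32 price paths (U = up ×1.37, D = down ×0.94); each path with k up-moves has probability p*^k·(1−p*)^(5−k).
DDDDD: Ā=43.3559, payoff=0.0000, prob=0.001693
UDDDD: Ā=63.1889, payoff=0.0000, prob=0.004373
DUDDD: Ā=58.7169, payoff=0.0000, prob=0.004373
UUDDD: Ā=85.5768, payoff=0.0000, prob=0.011296
DDUDD: Ā=54.5132, payoff=0.0000, prob=0.004373
UDUDD: Ā=79.4502, payoff=0.0000, prob=0.011296
DUUDD: Ā=74.9782, payoff=0.0000, prob=0.011296
UUUDD: Ā=109.2767, payoff=19.5267, prob=0.029181
DDDUD: Ā=50.5618, payoff=0.0000, prob=0.004373
UDDUD: Ā=73.6911, payoff=0.0000, prob=0.011296
DUDUD: Ā=69.2191, payoff=0.0000, prob=0.011296
UUDUD: Ā=100.8832, payoff=11.1332, prob=0.029181
DDUUD: Ā=65.0154, payoff=0.0000, prob=0.011296
UDUUD: Ā=94.7565, payoff=5.0065, prob=0.029181
DUUUD: Ā=90.2845, payoff=0.5345, prob=0.029181
UUUUD: Ā=131.5849, payoff=41.8349, prob=0.075385
DDDDU: Ā=46.8474, payoff=0.0000, prob=0.004373
UDDDU: Ā=68.2776, payoff=0.0000, prob=0.011296
DUDDU: Ā=63.8056, payoff=0.0000, prob=0.011296
UUDDU: Ā=92.9933, payoff=3.2433, prob=0.029181
DDUDU: Ā=59.6019, payoff=0.0000, prob=0.011296
UDUDU: Ā=86.8666, payoff=0.0000, prob=0.029181
DUUDU: Ā=82.3946, payoff=0.0000, prob=0.029181
UUUDU: Ā=120.0858, payoff=30.3358, prob=0.075385
DDDUU: Ā=55.6505, payoff=0.0000, prob=0.011296
UDDUU: Ā=81.1076, payoff=0.0000, prob=0.029181
DUDUU: Ā=76.6356, payoff=0.0000, prob=0.029181
UUDUU: Ā=111.6923, payoff=21.9423, prob=0.075385
DDUUU: Ā=72.4319, payoff=0.0000, prob=0.029181
UDUUU: Ā=105.5657, payoff=15.8157, prob=0.075385
DUUUU: Ā=101.0937, payoff=11.3437, prob=0.075385
UUUUU: Ā=147.3387, payoff=57.5887, prob=0.194745
Price = Σ prob·payoff / R^5 = 21.508273 / 3.051758 = 7.0478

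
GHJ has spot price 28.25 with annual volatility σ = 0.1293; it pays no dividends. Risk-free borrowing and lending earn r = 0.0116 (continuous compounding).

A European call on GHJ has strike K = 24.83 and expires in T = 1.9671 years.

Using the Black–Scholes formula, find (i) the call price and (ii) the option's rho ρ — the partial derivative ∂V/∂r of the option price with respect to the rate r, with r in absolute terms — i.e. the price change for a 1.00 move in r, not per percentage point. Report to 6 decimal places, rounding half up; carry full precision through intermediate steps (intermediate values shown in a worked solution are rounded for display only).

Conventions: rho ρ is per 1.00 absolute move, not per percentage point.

price = 4.512988
ρ = 36.874511

σ√T = 0.1293·√1.9671 = 0.181348
d₁ = (ln(S/K) + (r+σ²/2)T) / (σ√T) = (ln(28.25/24.83) + (0.0116+0.1293²/2)·1.9671) / 0.181348 = (0.129041 + 0.039262) / 0.181348 = 0.928067
d₂ = d₁ − σ√T = 0.928067 − 0.181348 = 0.746719
e^{−rT} = 0.977440
N(d₁) = 0.823314,  N(d₂) = 0.772384
Call price V = S·N(d₁) − K·e^{−rT}·N(d₂) = 23.258609 − 18.745621 = 4.512988
ρ = K·T·e^{−rT}·N(d₂) = 36.874511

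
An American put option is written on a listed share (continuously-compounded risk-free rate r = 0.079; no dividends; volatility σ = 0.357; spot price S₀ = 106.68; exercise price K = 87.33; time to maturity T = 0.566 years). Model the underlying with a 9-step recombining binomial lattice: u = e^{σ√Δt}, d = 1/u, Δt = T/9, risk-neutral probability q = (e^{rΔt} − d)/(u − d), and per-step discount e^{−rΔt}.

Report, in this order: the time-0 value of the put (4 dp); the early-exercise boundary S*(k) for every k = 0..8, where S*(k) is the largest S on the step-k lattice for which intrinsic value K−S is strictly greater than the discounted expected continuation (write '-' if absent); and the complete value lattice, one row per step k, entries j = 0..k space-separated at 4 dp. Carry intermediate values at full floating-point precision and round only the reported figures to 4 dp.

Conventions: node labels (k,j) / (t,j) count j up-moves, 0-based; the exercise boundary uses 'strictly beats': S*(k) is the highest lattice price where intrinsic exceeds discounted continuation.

Δt=0.06289  u=1.09366  d=0.91436  q=0.50541  discount=0.99504
step 9 (expiry): payoffs max(K−S,0) = 39.6702 30.3248 19.1468 5.7771 0.0000 0.0000 0.0000 0.0000 0.0000 0.0000
step 8: (k=8,j=0): S=52.1235, K−S=35.2065, hold=34.7737 ⇒ V=35.2065 exercise | (k=8,j=1): S=62.3442, K−S=24.9858, hold=24.5530 ⇒ V=24.9858 exercise | (k=8,j=2): S=74.5690, K−S=12.7610, hold=12.3282 ⇒ V=12.7610 exercise | (k=8,j=3): S=89.1909, K−S=0.0000, hold=2.8431 ⇒ V=2.8431 continue | (k=8,j=4): S=106.6800, K−S=0.0000, hold=0.0000 ⇒ V=0.0000 continue | (k=8,j=5): S=127.5984, K−S=0.0000, hold=0.0000 ⇒ V=0.0000 continue | (k=8,j=6): S=152.6187, K−S=0.0000, hold=0.0000 ⇒ V=0.0000 continue | (k=8,j=7): S=182.5451, K−S=0.0000, hold=0.0000 ⇒ V=0.0000 continue | (k=8,j=8): S=218.3396, K−S=0.0000, hold=0.0000 ⇒ V=0.0000 continue  boundary S*=74.5690
step 7: (k=7,j=0): S=57.0052, K−S=30.3248, hold=29.8920 ⇒ V=30.3248 exercise | (k=7,j=1): S=68.1832, K−S=19.1468, hold=18.7140 ⇒ V=19.1468 exercise | (k=7,j=2): S=81.5529, K−S=5.7771, hold=7.7100 ⇒ V=7.7100 continue | (k=7,j=3): S=97.5443, K−S=0.0000, hold=1.3992 ⇒ V=1.3992 continue | (k=7,j=4): S=116.6713, K−S=0.0000, hold=0.0000 ⇒ V=0.0000 continue | (k=7,j=5): S=139.5489, K−S=0.0000, hold=0.0000 ⇒ V=0.0000 continue | (k=7,j=6): S=166.9125, K−S=0.0000, hold=0.0000 ⇒ V=0.0000 continue | (k=7,j=7): S=199.6417, K−S=0.0000, hold=0.0000 ⇒ V=0.0000 continue  boundary S*=68.1832
step 6: (k=6,j=0): S=62.3442, K−S=24.9858, hold=24.5530 ⇒ V=24.9858 exercise | (k=6,j=1): S=74.5690, K−S=12.7610, hold=13.3003 ⇒ V=13.3003 continue | (k=6,j=2): S=89.1909, K−S=0.0000, hold=4.4980 ⇒ V=4.4980 continue | (k=6,j=3): S=106.6800, K−S=0.0000, hold=0.6886 ⇒ V=0.6886 continue | (k=6,j=4): S=127.5984, K−S=0.0000, hold=0.0000 ⇒ V=0.0000 continue | (k=6,j=5): S=152.6187, K−S=0.0000, hold=0.0000 ⇒ V=0.0000 continue | (k=6,j=6): S=182.5451, K−S=0.0000, hold=0.0000 ⇒ V=0.0000 continue  boundary S*=62.3442
step 5: (k=5,j=0): S=68.1832, K−S=19.1468, hold=18.9852 ⇒ V=19.1468 exercise | (k=5,j=1): S=81.5529, K−S=5.7771, hold=8.8077 ⇒ V=8.8077 continue | (k=5,j=2): S=97.5443, K−S=0.0000, hold=2.5600 ⇒ V=2.5600 continue | (k=5,j=3): S=116.6713, K−S=0.0000, hold=0.3389 ⇒ V=0.3389 continue | (k=5,j=4): S=139.5489, K−S=0.0000, hold=0.0000 ⇒ V=0.0000 continue | (k=5,j=5): S=166.9125, K−S=0.0000, hold=0.0000 ⇒ V=0.0000 continue  boundary S*=68.1832
step 4: (k=4,j=0): S=74.5690, K−S=12.7610, hold=13.8523 ⇒ V=13.8523 continue | (k=4,j=1): S=89.1909, K−S=0.0000, hold=5.6220 ⇒ V=5.6220 continue | (k=4,j=2): S=106.6800, K−S=0.0000, hold=1.4303 ⇒ V=1.4303 continue | (k=4,j=3): S=127.5984, K−S=0.0000, hold=0.1668 ⇒ V=0.1668 continue | (k=4,j=4): S=152.6187, K−S=0.0000, hold=0.0000 ⇒ V=0.0000 continue  boundary S*=-
step 3: (k=3,j=0): S=81.5529, K−S=5.7771, hold=9.6446 ⇒ V=9.6446 continue | (k=3,j=1): S=97.5443, K−S=0.0000, hold=3.4861 ⇒ V=3.4861 continue | (k=3,j=2): S=116.6713, K−S=0.0000, hold=0.7878 ⇒ V=0.7878 continue | (k=3,j=3): S=139.5489, K−S=0.0000, hold=0.0821 ⇒ V=0.0821 continue  boundary S*=-
step 2: (k=2,j=0): S=89.1909, K−S=0.0000, hold=6.4996 ⇒ V=6.4996 continue | (k=2,j=1): S=106.6800, K−S=0.0000, hold=2.1118 ⇒ V=2.1118 continue | (k=2,j=2): S=127.5984, K−S=0.0000, hold=0.4290 ⇒ V=0.4290 continue  boundary S*=-
step 1: (k=1,j=0): S=97.5443, K−S=0.0000, hold=4.2607 ⇒ V=4.2607 continue | (k=1,j=1): S=116.6713, K−S=0.0000, hold=1.2550 ⇒ V=1.2550 continue  boundary S*=-
step 0: (k=0,j=0): S=106.6800, K−S=0.0000, hold=2.7280 ⇒ V=2.7280 continue  boundary S*=-

price = 2.7280
boundary = - - - - - 68.1832 62.3442 68.1832 74.5690
tree:
2.7280
4.2607 1.2550
6.4996 2.1118 0.4290
9.6446 3.4861 0.7878 0.0821
13.8523 5.6220 1.4303 0.1668 0.0000
19.1468 8.8077 2.5600 0.3389 0.0000 0.0000
24.9858 13.3003 4.4980 0.6886 0.0000 0.0000 0.0000
30.3248 19.1468 7.7100 1.3992 0.0000 0.0000 0.0000 0.0000
35.2065 24.9858 12.7610 2.8431 0.0000 0.0000 0.0000 0.0000 0.0000
39.6702 30.3248 19.1468 5.7771 0.0000 0.0000 0.0000 0.0000 0.0000 0.0000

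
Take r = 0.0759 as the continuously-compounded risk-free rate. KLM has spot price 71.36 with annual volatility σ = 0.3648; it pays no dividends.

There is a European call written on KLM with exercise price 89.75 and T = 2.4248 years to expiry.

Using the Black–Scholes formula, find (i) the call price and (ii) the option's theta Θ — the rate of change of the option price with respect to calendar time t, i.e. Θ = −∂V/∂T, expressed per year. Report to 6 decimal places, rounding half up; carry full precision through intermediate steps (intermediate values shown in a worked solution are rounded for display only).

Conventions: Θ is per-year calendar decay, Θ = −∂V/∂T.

σ√T = 0.3648·√2.4248 = 0.568058
d₁ = (ln(S/K) + (r+σ²/2)T) / (σ√T) = (ln(71.36/89.75) + (0.0759+0.3648²/2)·2.4248) / 0.568058 = (-0.229291 + 0.345387) / 0.568058 = 0.204375
d₂ = d₁ − σ√T = 0.204375 − 0.568058 = -0.363683
e^{−rT} = 0.831901
N(d₁) = 0.580970,  N(d₂) = 0.358047
Call price V = S·N(d₁) − K·e^{−rT}·N(d₂) = 41.457999 − 26.732911 = 14.725088
φ(d₁) = (1/√(2π))·e^{−d₁²/2} = 0.390697
Θ = −S·φ(d₁)·σ/(2√T) − r·K·e^{−rT}·N(d₂) = −3.265741 − 2.029028 = -5.294769

price = 14.725088
Θ = -5.294769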